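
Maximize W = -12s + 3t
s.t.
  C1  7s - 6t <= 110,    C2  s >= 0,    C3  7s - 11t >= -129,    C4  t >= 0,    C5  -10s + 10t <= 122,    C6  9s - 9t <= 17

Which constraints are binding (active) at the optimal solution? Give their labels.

C2 and C3

Feasible corners and W = -12s + 3t:
  (0, 129/11) → W = 387/11
  (0, 0) → W = 0
  (337/9, 320/9) → W = -1028/3
  (17/9, 0) → W = -68/3

The maximum is at (0, 129/11). Substituting into each constraint, equality holds for C2 and C3; the remaining constraints have slack.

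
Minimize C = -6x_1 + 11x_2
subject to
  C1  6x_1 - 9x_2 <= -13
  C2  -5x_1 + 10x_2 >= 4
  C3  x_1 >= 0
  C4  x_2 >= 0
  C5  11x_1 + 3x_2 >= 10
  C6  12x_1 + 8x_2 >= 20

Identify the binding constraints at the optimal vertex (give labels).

C1 and C6

Vertices and C = -6x_1 + 11x_2:
  (19/39, 23/13) → C = 215/13
  (0, 10/3) → C = 110/3
  (5/13, 25/13) → C = 245/13
The feasible region is unbounded (it extends along (0, 1), (3, 2)), but C strictly increases along every unbounded feasible direction, so there is no improving ray and the minimum is attained at a vertex.

The minimum is at (19/39, 23/13). Substituting into each constraint, equality holds for C1 and C6; the remaining constraints have slack.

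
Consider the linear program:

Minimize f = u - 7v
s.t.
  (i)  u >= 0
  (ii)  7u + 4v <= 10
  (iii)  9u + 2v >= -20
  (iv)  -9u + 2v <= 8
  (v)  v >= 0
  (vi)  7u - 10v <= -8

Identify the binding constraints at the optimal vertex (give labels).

Vertices and f = u - 7v:
  (0, 5/2) → f = -35/2
  (0, 4/5) → f = -28/5
  (34/49, 9/7) → f = -407/49

The minimum is at (0, 5/2). Substituting into each constraint, equality holds for (i) and (ii); the remaining constraints have slack.

(i) and (ii)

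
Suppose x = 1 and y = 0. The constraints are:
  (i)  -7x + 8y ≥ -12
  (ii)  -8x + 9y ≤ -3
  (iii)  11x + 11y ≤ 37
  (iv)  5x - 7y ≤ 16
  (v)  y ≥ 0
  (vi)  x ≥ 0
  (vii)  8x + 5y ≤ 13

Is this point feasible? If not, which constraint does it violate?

feasible

(i): -7 ≥ -12 ✓
(ii): -8 ≤ -3 ✓
(iii): 11 ≤ 37 ✓
(iv): 5 ≤ 16 ✓
(v): 0 ≥ 0 ✓
(vi): 1 ≥ 0 ✓
(vii): 8 ≤ 13 ✓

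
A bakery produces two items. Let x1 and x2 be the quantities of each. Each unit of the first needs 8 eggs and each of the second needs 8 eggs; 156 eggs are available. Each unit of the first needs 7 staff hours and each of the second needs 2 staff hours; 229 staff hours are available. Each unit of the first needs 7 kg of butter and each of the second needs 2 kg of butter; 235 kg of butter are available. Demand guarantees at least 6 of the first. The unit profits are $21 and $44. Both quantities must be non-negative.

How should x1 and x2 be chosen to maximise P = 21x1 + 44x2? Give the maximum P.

x1 = 6, x2 = 27/2, maximum P = 720

Extreme points and P = 21x1 + 44x2:
  (39/2, 0) → P = 819/2
  (6, 0) → P = 126
  (6, 27/2) → P = 720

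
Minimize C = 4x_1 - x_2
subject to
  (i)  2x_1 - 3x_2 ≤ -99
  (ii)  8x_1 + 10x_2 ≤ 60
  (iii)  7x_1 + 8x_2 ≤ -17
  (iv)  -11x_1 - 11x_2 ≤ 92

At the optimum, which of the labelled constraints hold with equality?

Vertices and C = 4x_1 - x_2:
  (-843/37, 659/37) → C = -4031/37
  (-273/11, 181/11) → C = -1273/11
  (-549/11, 457/11) → C = -2653/11

The minimum is at (-549/11, 457/11). Substituting into each constraint, equality holds for (iii) and (iv); the remaining constraints have slack.

(iii) and (iv)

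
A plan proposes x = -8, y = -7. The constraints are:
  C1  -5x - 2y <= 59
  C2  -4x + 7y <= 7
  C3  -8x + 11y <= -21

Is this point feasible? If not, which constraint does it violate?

Constraint C3: -8x + 11y = -13, which is not ≤ -21. All other constraints are satisfied.

not feasible — violates C3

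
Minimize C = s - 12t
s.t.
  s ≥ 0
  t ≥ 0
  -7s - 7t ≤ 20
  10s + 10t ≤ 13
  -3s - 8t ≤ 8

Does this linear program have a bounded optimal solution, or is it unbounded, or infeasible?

bounded optimum

Corner points and C = s - 12t:
  (0, 0) → C = 0
  (0, 13/10) → C = -78/5
  (13/10, 0) → C = 13/10
The feasible region has finitely many vertices and no improving ray; the minimum is -78/5 at (0, 13/10).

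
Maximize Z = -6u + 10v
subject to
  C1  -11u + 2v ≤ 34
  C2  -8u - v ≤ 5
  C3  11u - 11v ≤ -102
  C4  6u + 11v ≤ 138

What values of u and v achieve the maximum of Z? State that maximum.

Corner points and Z = -6u + 10v:
  (-44/27, 217/27) → Z = 2434/27
  (-14/19, 246/19) → Z = 2544/19
  (-157/99, 761/99) → Z = 8552/99
  (36/17, 2130/187) → Z = 18924/187

u = -14/19, v = 246/19, maximum Z = 2544/19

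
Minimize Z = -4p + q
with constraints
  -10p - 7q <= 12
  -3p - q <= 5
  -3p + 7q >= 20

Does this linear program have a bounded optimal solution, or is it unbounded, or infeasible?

From the feasible point (-55/24, 15/8), moving in the direction (7, 3) keeps every constraint satisfied while Z decreases without bound.

unbounded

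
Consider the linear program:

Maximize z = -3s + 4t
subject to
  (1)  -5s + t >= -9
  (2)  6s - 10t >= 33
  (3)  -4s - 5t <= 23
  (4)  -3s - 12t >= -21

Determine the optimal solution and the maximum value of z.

s = -13/14, t = -27/7, maximum z = -177/14

At the optimal vertex, 6s - 10t = 33 and -4s - 5t = 23.
Solving simultaneously gives s = -13/14, t = -27/7.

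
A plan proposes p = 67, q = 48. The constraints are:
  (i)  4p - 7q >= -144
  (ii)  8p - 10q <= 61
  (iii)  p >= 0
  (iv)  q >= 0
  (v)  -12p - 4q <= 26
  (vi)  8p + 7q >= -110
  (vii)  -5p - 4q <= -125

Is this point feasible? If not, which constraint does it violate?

(i): -68 ≥ -144 ✓
(ii): 56 ≤ 61 ✓
(iii): 67 ≥ 0 ✓
(iv): 48 ≥ 0 ✓
(v): -996 ≤ 26 ✓
(vi): 872 ≥ -110 ✓
(vii): -527 ≤ -125 ✓

feasible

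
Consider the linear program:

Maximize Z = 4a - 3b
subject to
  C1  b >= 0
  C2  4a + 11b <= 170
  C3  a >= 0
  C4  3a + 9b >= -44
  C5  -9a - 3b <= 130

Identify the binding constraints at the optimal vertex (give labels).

C1 and C2

Corner points and Z = 4a - 3b:
  (85/2, 0) → Z = 170
  (0, 0) → Z = 0
  (0, 170/11) → Z = -510/11

The maximum is at (85/2, 0). Substituting into each constraint, equality holds for C1 and C2; the remaining constraints have slack.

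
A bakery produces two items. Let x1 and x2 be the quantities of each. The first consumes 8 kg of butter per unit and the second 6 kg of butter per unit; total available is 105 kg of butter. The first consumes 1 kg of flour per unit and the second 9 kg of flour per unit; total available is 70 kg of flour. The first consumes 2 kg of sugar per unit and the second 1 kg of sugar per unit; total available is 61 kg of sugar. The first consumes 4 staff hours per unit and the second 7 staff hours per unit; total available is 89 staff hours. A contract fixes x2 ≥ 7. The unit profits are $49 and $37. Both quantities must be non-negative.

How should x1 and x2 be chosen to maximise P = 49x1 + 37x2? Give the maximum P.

x1 = 7, x2 = 7, maximum P = 602

At the optimal vertex, x1 + 9x2 = 70 and x2 = 7.
Solving simultaneously gives x1 = 7, x2 = 7.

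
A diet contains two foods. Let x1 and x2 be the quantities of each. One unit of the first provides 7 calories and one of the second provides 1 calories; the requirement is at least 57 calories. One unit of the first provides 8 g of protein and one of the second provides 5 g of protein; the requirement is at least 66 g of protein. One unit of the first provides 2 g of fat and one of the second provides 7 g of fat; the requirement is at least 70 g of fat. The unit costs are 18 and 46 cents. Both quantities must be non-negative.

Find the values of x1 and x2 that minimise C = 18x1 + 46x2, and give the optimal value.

Corner points and C = 18x1 + 46x2:
  (0, 57) → C = 2622
  (35, 0) → C = 630
  (7, 8) → C = 494
The feasible region is unbounded (it extends along (0, 1), (1, 0)), but C strictly increases along every unbounded feasible direction, so there is no improving ray and the minimum is attained at a vertex.

x1 = 7, x2 = 8, minimum C = 494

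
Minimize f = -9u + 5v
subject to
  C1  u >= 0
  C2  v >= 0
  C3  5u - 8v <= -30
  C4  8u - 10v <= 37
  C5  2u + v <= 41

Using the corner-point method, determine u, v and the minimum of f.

u = 298/21, v = 265/21, minimum f = -1357/21

Extreme points and f = -9u + 5v:
  (0, 15/4) → f = 75/4
  (0, 41) → f = 205
  (298/21, 265/21) → f = -1357/21

The binding constraints are 5u - 8v = -30 and 2u + v = 41.
Solving simultaneously gives u = 298/21, v = 265/21.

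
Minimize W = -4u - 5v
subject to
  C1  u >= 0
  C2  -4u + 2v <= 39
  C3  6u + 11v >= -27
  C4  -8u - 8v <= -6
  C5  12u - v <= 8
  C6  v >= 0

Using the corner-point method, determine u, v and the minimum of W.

Vertices and W = -4u - 5v:
  (0, 39/2) → W = -195/2
  (0, 3/4) → W = -15/4
  (11/4, 25) → W = -136
  (35/52, 1/13) → W = -40/13

u = 11/4, v = 25, minimum W = -136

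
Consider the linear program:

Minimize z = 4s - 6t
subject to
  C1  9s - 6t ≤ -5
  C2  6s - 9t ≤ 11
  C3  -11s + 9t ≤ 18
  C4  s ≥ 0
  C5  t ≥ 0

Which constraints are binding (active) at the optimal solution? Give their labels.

C1 and C3

Feasible corners and z = 4s - 6t:
  (21/5, 107/15) → z = -26
  (0, 5/6) → z = -5
  (0, 2) → z = -12

The minimum is at (21/5, 107/15). Substituting into each constraint, equality holds for C1 and C3; the remaining constraints have slack.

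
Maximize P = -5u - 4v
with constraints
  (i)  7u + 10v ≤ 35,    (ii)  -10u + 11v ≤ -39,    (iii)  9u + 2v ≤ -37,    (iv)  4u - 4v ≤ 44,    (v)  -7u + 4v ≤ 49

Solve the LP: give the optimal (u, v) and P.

u = -31, v = -42, maximum P = 323

At the optimal vertex, 4u - 4v = 44 and -7u + 4v = 49.
Solving simultaneously gives u = -31, v = -42.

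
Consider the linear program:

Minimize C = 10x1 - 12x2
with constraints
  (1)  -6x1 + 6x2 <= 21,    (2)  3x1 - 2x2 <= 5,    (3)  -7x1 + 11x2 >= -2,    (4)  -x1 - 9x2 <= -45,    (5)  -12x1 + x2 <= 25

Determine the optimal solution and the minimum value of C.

Extreme points and C = 10x1 - 12x2:
  (12, 31/2) → C = -66
  (27/20, 97/20) → C = -447/10
  (135/29, 130/29) → C = -210/29

The binding constraints are -6x1 + 6x2 = 21 and 3x1 - 2x2 = 5.
Solving simultaneously gives x1 = 12, x2 = 31/2.

x1 = 12, x2 = 31/2, minimum C = -66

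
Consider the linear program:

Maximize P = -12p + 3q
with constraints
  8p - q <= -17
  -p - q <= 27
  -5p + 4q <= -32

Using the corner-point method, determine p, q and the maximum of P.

p = -76/9, q = -167/9, maximum P = 137/3

Vertices and P = -12p + 3q:
  (-44/9, -199/9) → P = -23/3
  (-100/27, -341/27) → P = 59/9
  (-76/9, -167/9) → P = 137/3

The optimum lies where -p - q = 27 and -5p + 4q = -32.
Solving simultaneously gives p = -76/9, q = -167/9.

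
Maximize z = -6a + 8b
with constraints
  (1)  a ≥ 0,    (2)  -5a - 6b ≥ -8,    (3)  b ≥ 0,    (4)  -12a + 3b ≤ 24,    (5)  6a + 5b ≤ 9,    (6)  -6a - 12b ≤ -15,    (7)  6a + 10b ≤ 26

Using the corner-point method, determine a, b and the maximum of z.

Feasible corners and z = -6a + 8b:
  (0, 4/3) → z = 32/3
  (0, 5/4) → z = 10
  (1/4, 9/8) → z = 15/2

The binding constraints are a = 0 and -5a - 6b = -8.
Solving simultaneously gives a = 0, b = 4/3.

a = 0, b = 4/3, maximum z = 32/3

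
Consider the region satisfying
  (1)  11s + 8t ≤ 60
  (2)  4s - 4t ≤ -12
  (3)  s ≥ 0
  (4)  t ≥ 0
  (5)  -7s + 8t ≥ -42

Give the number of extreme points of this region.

3

The feasible vertices (each the meet of two boundaries and inside every other half-plane) are:
  (36/19, 93/19)
  (0, 15/2)
  (0, 3)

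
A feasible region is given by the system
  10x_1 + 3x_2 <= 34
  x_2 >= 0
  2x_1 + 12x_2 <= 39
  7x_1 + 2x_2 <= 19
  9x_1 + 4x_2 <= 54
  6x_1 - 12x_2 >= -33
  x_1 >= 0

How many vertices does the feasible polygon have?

The feasible vertices (each the meet of two boundaries and inside every other half-plane) are:
  (19/7, 0)
  (0, 0)
  (15/8, 47/16)
  (3/4, 25/8)
  (0, 11/4)

5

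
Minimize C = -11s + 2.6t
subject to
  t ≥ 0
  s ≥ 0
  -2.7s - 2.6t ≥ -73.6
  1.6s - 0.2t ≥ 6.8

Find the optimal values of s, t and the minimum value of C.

The optimum lies where t = 0 and -2.7s - 2.6t = -73.6.
Solving simultaneously gives s = 736/27, t = 0.

s = 736/27, t = 0, minimum C = -8096/27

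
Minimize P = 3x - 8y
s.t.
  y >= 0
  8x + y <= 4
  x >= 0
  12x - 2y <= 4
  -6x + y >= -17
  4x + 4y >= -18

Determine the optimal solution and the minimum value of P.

Vertices and P = 3x - 8y:
  (0, 0) → P = 0
  (1/3, 0) → P = 1
  (0, 4) → P = -32
  (3/7, 4/7) → P = -23/7

The optimum lies where 8x + y = 4 and x = 0.
Solving simultaneously gives x = 0, y = 4.

x = 0, y = 4, minimum P = -32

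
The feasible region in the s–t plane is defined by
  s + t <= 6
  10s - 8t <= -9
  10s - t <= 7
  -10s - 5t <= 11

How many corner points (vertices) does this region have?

Intersecting each pair of boundary lines and keeping only the points that satisfy every inequality leaves:
  (13/11, 53/11)
  (-41/5, 71/5)
  (13/14, 16/7)
  (-133/130, -2/13)

4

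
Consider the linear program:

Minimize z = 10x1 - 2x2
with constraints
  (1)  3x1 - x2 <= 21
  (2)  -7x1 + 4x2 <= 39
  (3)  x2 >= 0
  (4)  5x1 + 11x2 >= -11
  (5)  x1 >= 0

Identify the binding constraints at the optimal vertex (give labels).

(2) and (5)

Feasible corners and z = 10x1 - 2x2:
  (123/5, 264/5) → z = 702/5
  (7, 0) → z = 70
  (0, 39/4) → z = -39/2
  (0, 0) → z = 0

The minimum is at (0, 39/4). Substituting into each constraint, equality holds for (2) and (5); the remaining constraints have slack.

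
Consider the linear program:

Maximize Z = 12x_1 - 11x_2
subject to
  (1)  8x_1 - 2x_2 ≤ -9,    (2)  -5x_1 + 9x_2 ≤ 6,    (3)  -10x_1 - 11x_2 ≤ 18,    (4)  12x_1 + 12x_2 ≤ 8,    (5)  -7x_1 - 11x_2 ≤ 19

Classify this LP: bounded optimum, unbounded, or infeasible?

bounded optimum

Vertices and Z = 12x_1 - 11x_2:
  (-69/62, 3/62) → Z = -861/62
  (-5/4, -1/2) → Z = -19/2
  (-228/145, -6/29) → Z = -2406/145
The feasible region has finitely many vertices and no improving ray; the maximum is -19/2 at (-5/4, -1/2).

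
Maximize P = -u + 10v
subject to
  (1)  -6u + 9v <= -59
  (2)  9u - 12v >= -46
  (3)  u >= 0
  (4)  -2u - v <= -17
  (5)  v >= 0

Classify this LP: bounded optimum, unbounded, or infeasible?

unbounded

From the feasible point (59/6, 0), moving in the direction (9, 6) keeps every constraint satisfied while P increases without bound.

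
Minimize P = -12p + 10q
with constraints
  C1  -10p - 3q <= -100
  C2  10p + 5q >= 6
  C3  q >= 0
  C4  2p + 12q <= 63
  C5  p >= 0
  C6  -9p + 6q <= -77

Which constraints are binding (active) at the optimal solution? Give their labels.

Extreme points and P = -12p + 10q:
  (10, 0) → P = -120
  (277/29, 130/87) → P = -8672/87
  (63/2, 0) → P = -378
  (217/20, 413/120) → P = -5747/60

The minimum is at (63/2, 0). Substituting into each constraint, equality holds for C3 and C4; the remaining constraints have slack.

C3 and C4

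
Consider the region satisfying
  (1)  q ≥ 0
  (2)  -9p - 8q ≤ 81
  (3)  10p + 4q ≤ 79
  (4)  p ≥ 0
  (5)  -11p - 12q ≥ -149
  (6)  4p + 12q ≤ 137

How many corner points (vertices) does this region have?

The feasible vertices (each the meet of two boundaries and inside every other half-plane) are:
  (79/10, 0)
  (0, 0)
  (88/19, 621/76)
  (0, 137/12)
  (12/7, 911/84)

5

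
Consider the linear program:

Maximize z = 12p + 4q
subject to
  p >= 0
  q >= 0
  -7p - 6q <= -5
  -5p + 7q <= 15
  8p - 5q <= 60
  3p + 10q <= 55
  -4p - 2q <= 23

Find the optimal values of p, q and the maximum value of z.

p = 175/19, q = 52/19, maximum z = 2308/19

Corner points and z = 12p + 4q:
  (0, 5/6) → z = 10/3
  (0, 15/7) → z = 60/7
  (5/7, 0) → z = 60/7
  (15/2, 0) → z = 90
  (235/71, 320/71) → z = 4100/71
  (175/19, 52/19) → z = 2308/19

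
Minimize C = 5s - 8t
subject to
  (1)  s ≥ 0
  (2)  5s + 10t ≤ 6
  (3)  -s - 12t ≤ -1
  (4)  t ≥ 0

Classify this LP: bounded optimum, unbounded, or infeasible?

bounded optimum

Extreme points and C = 5s - 8t:
  (0, 3/5) → C = -24/5
  (0, 1/12) → C = -2/3
  (6/5, 0) → C = 6
  (1, 0) → C = 5
The feasible region has finitely many vertices and no improving ray; the minimum is -24/5 at (0, 3/5).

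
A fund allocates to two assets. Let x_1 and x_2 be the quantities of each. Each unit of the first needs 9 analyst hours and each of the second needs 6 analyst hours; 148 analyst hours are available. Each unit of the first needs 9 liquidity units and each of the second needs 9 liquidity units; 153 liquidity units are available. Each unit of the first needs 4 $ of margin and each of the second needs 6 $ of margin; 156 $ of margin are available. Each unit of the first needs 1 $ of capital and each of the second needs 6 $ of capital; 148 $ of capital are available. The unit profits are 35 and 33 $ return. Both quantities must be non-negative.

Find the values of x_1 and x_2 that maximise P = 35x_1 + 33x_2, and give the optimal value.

x_1 = 46/3, x_2 = 5/3, maximum P = 1775/3

The binding constraints are 9x_1 + 6x_2 = 148 and 9x_1 + 9x_2 = 153.
Solving simultaneously gives x_1 = 46/3, x_2 = 5/3.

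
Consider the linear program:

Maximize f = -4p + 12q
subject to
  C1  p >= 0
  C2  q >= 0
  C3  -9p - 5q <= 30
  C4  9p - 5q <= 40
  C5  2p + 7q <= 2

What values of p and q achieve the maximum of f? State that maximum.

Feasible corners and f = -4p + 12q:
  (0, 0) → f = 0
  (0, 2/7) → f = 24/7
  (1, 0) → f = -4

p = 0, q = 2/7, maximum f = 24/7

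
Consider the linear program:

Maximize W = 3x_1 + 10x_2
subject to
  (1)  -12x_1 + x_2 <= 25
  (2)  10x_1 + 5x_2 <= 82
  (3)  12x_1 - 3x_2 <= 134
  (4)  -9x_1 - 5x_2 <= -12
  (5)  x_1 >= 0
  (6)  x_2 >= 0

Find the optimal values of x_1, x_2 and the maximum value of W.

x_1 = 0, x_2 = 82/5, maximum W = 164

Corner points and W = 3x_1 + 10x_2:
  (0, 82/5) → W = 164
  (41/5, 0) → W = 123/5
  (0, 12/5) → W = 24
  (4/3, 0) → W = 4

The binding constraints are 10x_1 + 5x_2 = 82 and x_1 = 0.
Solving simultaneously gives x_1 = 0, x_2 = 82/5.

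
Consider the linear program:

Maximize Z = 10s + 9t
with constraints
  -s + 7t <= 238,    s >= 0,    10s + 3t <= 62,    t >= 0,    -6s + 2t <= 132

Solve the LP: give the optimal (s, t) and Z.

s = 0, t = 62/3, maximum Z = 186

Feasible corners and Z = 10s + 9t:
  (0, 62/3) → Z = 186
  (0, 0) → Z = 0
  (31/5, 0) → Z = 62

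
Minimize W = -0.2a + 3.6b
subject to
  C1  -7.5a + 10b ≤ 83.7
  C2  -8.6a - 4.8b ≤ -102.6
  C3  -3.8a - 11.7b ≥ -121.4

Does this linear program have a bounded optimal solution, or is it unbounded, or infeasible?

From the feasible point (10295/1373, 32708/4119), moving in the direction (4.8, -8.6) keeps every constraint satisfied while W decreases without bound.

unbounded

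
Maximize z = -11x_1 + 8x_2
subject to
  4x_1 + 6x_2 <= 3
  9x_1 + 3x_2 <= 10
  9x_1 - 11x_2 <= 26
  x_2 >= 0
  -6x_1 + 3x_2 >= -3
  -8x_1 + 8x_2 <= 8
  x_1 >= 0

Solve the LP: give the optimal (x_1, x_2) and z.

Feasible corners and z = -11x_1 + 8x_2:
  (9/16, 1/8) → z = -83/16
  (0, 1/2) → z = 4
  (1/2, 0) → z = -11/2
  (0, 0) → z = 0

At the optimal vertex, 4x_1 + 6x_2 = 3 and x_1 = 0.
Solving simultaneously gives x_1 = 0, x_2 = 1/2.

x_1 = 0, x_2 = 1/2, maximum z = 4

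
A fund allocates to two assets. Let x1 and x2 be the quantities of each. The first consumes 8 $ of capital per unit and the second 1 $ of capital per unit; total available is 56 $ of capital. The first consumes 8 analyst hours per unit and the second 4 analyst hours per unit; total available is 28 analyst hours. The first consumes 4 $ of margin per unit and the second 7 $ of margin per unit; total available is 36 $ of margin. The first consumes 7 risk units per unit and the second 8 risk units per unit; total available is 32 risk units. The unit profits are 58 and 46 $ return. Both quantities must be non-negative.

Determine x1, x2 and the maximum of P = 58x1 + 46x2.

x1 = 8/3, x2 = 5/3, maximum P = 694/3

Feasible corners and P = 58x1 + 46x2:
  (0, 0) → P = 0
  (0, 4) → P = 184
  (7/2, 0) → P = 203
  (8/3, 5/3) → P = 694/3

At the optimal vertex, 8x1 + 4x2 = 28 and 7x1 + 8x2 = 32.
Solving simultaneously gives x1 = 8/3, x2 = 5/3.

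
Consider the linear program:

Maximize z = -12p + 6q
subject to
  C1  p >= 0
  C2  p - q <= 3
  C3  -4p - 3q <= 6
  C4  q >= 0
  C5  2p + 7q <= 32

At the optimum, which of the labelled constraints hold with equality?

C1 and C5

Feasible corners and z = -12p + 6q:
  (0, 0) → z = 0
  (0, 32/7) → z = 192/7
  (3, 0) → z = -36
  (53/9, 26/9) → z = -160/3

The maximum is at (0, 32/7). Substituting into each constraint, equality holds for C1 and C5; the remaining constraints have slack.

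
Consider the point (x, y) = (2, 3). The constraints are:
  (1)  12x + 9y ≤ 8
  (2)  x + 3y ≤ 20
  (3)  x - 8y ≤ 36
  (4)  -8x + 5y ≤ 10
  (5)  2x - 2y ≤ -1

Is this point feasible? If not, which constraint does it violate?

not feasible — violates (1)

Constraint (1): 12x + 9y = 51, which is not ≤ 8. All other constraints are satisfied.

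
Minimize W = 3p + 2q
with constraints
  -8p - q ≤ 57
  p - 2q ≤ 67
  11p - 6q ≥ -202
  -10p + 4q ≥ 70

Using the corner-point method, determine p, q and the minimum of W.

p = -149/21, q = -5/21, minimum W = -457/21

Vertices and W = 3p + 2q:
  (-544/59, 989/59) → W = 346/59
  (-149/21, -5/21) → W = -457/21
  (97/4, 625/8) → W = 229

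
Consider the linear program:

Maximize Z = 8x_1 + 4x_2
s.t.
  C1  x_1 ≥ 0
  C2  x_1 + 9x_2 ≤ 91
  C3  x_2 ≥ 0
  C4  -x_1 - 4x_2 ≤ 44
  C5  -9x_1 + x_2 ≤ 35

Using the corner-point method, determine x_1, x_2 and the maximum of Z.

x_1 = 91, x_2 = 0, maximum Z = 728

Feasible corners and Z = 8x_1 + 4x_2:
  (0, 91/9) → Z = 364/9
  (0, 0) → Z = 0
  (91, 0) → Z = 728

The binding constraints are x_1 + 9x_2 = 91 and x_2 = 0.
Solving simultaneously gives x_1 = 91, x_2 = 0.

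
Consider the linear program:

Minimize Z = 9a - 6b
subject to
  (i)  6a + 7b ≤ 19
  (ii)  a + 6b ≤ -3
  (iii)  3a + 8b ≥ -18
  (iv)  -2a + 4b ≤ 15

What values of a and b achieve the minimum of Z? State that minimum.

a = -48/7, b = 9/28, minimum Z = -891/14

At the optimal vertex, 3a + 8b = -18 and -2a + 4b = 15.
Solving simultaneously gives a = -48/7, b = 9/28.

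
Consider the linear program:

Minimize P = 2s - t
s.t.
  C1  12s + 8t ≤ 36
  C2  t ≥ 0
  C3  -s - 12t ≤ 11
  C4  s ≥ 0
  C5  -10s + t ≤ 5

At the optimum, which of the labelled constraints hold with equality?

C1 and C4

Corner points and P = 2s - t:
  (3, 0) → P = 6
  (0, 9/2) → P = -9/2
  (0, 0) → P = 0

The minimum is at (0, 9/2). Substituting into each constraint, equality holds for C1 and C4; the remaining constraints have slack.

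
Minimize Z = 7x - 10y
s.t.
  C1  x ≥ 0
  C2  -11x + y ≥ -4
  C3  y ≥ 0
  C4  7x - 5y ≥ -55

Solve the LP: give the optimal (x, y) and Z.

Vertices and Z = 7x - 10y:
  (0, 0) → Z = 0
  (0, 11) → Z = -110
  (4/11, 0) → Z = 28/11
  (25/16, 211/16) → Z = -1935/16

x = 25/16, y = 211/16, minimum Z = -1935/16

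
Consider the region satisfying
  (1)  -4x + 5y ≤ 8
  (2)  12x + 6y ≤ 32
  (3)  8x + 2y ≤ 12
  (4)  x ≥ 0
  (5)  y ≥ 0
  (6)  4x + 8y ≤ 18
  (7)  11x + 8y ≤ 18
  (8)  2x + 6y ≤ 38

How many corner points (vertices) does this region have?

5

Of the 28 pairwise boundary intersections, those satisfying every inequality are:
  (0, 8/5)
  (26/87, 160/87)
  (3/2, 0)
  (10/7, 2/7)
  (0, 0)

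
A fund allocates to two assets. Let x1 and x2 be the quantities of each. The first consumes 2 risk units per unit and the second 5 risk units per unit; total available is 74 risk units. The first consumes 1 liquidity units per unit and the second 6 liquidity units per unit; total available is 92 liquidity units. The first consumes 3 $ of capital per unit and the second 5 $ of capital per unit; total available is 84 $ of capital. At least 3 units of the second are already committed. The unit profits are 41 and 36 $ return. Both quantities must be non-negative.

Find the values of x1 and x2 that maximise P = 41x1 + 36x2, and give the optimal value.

Feasible corners and P = 41x1 + 36x2:
  (0, 74/5) → P = 2664/5
  (0, 3) → P = 108
  (10, 54/5) → P = 3994/5
  (23, 3) → P = 1051

x1 = 23, x2 = 3, maximum P = 1051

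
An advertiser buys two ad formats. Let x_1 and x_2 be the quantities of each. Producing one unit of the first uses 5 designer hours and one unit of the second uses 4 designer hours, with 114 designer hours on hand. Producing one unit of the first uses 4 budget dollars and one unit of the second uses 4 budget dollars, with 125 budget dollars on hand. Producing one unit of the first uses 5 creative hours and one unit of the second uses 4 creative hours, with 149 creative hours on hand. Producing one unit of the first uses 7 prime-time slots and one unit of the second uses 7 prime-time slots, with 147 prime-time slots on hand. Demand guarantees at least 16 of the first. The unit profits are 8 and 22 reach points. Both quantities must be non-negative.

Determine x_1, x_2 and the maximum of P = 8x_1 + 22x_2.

x_1 = 16, x_2 = 5, maximum P = 238

The binding constraints are 7x_1 + 7x_2 = 147 and x_1 = 16.
Solving simultaneously gives x_1 = 16, x_2 = 5.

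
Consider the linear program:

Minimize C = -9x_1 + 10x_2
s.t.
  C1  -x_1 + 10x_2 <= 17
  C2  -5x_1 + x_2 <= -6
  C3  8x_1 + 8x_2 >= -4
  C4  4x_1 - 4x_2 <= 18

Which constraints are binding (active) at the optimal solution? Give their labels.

Vertices and C = -9x_1 + 10x_2:
  (11/7, 13/7) → C = 31/7
  (62/9, 43/18) → C = -343/9
  (11/12, -17/12) → C = -269/12
  (2, -5/2) → C = -43

The minimum is at (2, -5/2). Substituting into each constraint, equality holds for C3 and C4; the remaining constraints have slack.

C3 and C4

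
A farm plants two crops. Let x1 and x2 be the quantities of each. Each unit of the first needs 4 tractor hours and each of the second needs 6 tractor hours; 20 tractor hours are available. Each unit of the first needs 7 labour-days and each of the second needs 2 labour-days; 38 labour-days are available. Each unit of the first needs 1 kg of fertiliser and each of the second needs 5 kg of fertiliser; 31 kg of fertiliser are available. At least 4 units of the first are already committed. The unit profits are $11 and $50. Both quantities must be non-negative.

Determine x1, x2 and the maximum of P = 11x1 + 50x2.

x1 = 4, x2 = 2/3, maximum P = 232/3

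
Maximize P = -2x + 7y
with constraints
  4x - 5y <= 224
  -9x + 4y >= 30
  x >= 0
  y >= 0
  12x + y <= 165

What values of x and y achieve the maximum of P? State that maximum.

x = 0, y = 165, maximum P = 1155

Corner points and P = -2x + 7y:
  (0, 15/2) → P = 105/2
  (210/19, 615/19) → P = 3885/19
  (0, 165) → P = 1155

The binding constraints are x = 0 and 12x + y = 165.
Solving simultaneously gives x = 0, y = 165.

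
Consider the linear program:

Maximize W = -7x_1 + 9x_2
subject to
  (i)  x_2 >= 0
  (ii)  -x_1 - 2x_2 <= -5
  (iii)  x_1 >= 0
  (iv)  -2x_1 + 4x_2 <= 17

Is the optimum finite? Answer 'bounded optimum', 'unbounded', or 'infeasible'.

bounded optimum

Corner points and W = -7x_1 + 9x_2:
  (5, 0) → W = -35
  (0, 5/2) → W = 45/2
  (0, 17/4) → W = 153/4
The feasible region has finitely many vertices and no improving ray; the maximum is 153/4 at (0, 17/4).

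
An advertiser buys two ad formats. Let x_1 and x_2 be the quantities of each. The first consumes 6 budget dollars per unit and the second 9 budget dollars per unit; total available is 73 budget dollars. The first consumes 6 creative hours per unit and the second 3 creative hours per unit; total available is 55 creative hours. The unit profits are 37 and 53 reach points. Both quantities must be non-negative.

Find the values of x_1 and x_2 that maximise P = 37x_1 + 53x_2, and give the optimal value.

x_1 = 23/3, x_2 = 3, maximum P = 1328/3

Extreme points and P = 37x_1 + 53x_2:
  (0, 0) → P = 0
  (0, 73/9) → P = 3869/9
  (55/6, 0) → P = 2035/6
  (23/3, 3) → P = 1328/3

The binding constraints are 6x_1 + 9x_2 = 73 and 6x_1 + 3x_2 = 55.
Solving simultaneously gives x_1 = 23/3, x_2 = 3.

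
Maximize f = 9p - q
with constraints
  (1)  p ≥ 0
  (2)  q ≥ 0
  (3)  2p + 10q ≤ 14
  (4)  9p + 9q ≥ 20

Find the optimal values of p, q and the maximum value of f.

p = 7, q = 0, maximum f = 63

Feasible corners and f = 9p - q:
  (7, 0) → f = 63
  (20/9, 0) → f = 20
  (37/36, 43/36) → f = 145/18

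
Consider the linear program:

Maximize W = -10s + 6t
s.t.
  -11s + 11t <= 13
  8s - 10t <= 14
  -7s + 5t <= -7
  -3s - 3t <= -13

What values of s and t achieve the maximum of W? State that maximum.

s = 43/18, t = 35/18, maximum W = -110/9

Corner points and W = -10s + 6t:
  (71/11, 84/11) → W = -206/11
  (86/27, 31/27) → W = -674/27
  (43/18, 35/18) → W = -110/9
The feasible region is unbounded (it extends along (5, 4), (1, 1)), but W strictly decreases along every unbounded feasible direction, so there is no improving ray and the maximum is attained at a vertex.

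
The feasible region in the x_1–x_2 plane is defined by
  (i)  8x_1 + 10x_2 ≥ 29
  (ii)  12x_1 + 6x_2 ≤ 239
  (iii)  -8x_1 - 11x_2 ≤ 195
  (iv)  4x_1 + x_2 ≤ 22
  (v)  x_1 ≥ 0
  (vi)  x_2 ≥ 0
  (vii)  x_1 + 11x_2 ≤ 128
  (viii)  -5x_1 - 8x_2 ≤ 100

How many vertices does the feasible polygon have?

5

Of the 28 pairwise boundary intersections, those satisfying every inequality are:
  (0, 29/10)
  (29/8, 0)
  (11/2, 0)
  (114/43, 490/43)
  (0, 128/11)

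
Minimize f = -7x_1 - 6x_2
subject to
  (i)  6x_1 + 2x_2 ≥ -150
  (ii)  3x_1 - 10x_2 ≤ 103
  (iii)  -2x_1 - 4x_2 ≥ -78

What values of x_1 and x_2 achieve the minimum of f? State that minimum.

x_1 = 149/4, x_2 = 7/8, minimum f = -266

Feasible corners and f = -7x_1 - 6x_2:
  (-647/33, -178/11) → f = 703/3
  (-189/5, 192/5) → f = 171/5
  (149/4, 7/8) → f = -266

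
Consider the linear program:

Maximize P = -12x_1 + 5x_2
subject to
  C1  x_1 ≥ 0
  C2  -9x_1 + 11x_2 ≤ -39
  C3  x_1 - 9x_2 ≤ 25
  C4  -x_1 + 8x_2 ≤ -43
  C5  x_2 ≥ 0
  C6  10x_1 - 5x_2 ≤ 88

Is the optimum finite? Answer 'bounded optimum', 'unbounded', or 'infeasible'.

The boundaries -9x_1 + 11x_2 = -39 and x_2 = 0 meet at (13/3, 0), but that point violates -x_1 + 8x_2 ≤ -43. Every candidate vertex is excluded by some other constraint, so the feasible region is empty.

infeasible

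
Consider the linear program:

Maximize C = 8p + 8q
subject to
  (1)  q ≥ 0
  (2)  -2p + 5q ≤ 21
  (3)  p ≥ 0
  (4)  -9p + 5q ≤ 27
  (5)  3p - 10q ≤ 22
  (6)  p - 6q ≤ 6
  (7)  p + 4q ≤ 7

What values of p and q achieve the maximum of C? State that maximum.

Vertices and C = 8p + 8q:
  (0, 0) → C = 0
  (6, 0) → C = 48
  (0, 7/4) → C = 14
  (33/5, 1/10) → C = 268/5

The optimum lies where p - 6q = 6 and p + 4q = 7.
Solving simultaneously gives p = 33/5, q = 1/10.

p = 33/5, q = 1/10, maximum C = 268/5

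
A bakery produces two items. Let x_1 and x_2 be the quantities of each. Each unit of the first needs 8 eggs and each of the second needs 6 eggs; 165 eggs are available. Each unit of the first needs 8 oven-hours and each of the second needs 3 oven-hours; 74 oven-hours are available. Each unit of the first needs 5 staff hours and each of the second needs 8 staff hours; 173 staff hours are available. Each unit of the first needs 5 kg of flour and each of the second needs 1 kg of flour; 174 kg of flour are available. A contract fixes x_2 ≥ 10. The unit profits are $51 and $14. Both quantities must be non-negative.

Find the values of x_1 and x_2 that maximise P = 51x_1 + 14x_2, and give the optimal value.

x_1 = 11/2, x_2 = 10, maximum P = 841/2

Extreme points and P = 51x_1 + 14x_2:
  (0, 173/8) → P = 1211/4
  (0, 10) → P = 140
  (73/49, 1014/49) → P = 17919/49
  (11/2, 10) → P = 841/2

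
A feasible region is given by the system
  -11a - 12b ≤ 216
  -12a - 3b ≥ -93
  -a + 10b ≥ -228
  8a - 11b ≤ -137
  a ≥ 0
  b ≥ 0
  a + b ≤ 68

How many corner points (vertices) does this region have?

Intersecting each pair of boundary lines and keeping only the points that satisfy every inequality leaves:
  (51/13, 199/13)
  (0, 31)
  (0, 137/11)

3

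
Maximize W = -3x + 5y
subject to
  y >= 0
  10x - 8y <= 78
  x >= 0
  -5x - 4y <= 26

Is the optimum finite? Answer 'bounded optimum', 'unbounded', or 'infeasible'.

From the feasible point (39/5, 0), moving in the direction (0, 1) keeps every constraint satisfied while W increases without bound.

unbounded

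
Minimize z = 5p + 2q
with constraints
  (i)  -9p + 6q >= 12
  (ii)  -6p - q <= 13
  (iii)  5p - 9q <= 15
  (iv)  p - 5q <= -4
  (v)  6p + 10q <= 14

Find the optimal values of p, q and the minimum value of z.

p = -69/31, q = 11/31, minimum z = -323/31

Vertices and z = 5p + 2q:
  (-12/13, 8/13) → z = -44/13
  (-2/7, 11/7) → z = 12/7
  (-69/31, 11/31) → z = -323/31
  (-8/3, 3) → z = -22/3

At the optimal vertex, -6p - q = 13 and p - 5q = -4.
Solving simultaneously gives p = -69/31, q = 11/31.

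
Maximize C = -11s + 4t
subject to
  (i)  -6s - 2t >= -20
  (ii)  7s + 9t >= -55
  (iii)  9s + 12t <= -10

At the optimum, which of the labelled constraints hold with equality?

Extreme points and C = -11s + 4t:
  (29/4, -47/4) → C = -507/4
  (130/27, -40/9) → C = -1910/27
  (-190, 425/3) → C = 7970/3

The maximum is at (-190, 425/3). Substituting into each constraint, equality holds for (ii) and (iii); the remaining constraints have slack.

(ii) and (iii)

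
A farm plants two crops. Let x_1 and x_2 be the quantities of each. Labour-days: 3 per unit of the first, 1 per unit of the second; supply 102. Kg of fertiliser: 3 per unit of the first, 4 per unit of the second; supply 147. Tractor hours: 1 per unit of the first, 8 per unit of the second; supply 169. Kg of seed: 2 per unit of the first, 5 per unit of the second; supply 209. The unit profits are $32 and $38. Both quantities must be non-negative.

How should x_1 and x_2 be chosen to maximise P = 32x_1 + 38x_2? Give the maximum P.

Extreme points and P = 32x_1 + 38x_2:
  (0, 0) → P = 0
  (0, 169/8) → P = 3211/4
  (34, 0) → P = 1088
  (29, 15) → P = 1498
  (25, 18) → P = 1484

x_1 = 29, x_2 = 15, maximum P = 1498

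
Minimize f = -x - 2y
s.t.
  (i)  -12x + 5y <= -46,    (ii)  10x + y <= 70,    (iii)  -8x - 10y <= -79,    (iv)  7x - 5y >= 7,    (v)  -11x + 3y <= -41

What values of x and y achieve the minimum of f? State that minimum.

x = 198/31, y = 190/31, minimum f = -578/31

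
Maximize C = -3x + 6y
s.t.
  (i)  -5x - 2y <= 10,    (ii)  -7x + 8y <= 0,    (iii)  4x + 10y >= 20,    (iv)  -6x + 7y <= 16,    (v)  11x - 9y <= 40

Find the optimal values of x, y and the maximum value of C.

Extreme points and C = -3x + 6y:
  (80/51, 70/51) → C = 60/17
  (64/5, 56/5) → C = 144/5
  (290/73, 30/73) → C = -690/73

At the optimal vertex, -7x + 8y = 0 and 11x - 9y = 40.
Solving simultaneously gives x = 64/5, y = 56/5.

x = 64/5, y = 56/5, maximum C = 144/5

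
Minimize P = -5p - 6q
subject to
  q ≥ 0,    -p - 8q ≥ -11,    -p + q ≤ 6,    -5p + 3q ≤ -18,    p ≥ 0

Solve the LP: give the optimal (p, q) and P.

Feasible corners and P = -5p - 6q:
  (11, 0) → P = -55
  (18/5, 0) → P = -18
  (177/43, 37/43) → P = -1107/43

p = 11, q = 0, minimum P = -55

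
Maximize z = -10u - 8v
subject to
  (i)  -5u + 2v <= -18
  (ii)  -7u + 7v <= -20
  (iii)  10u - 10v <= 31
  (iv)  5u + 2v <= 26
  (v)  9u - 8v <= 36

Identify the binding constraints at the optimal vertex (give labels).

(i) and (iii)

Vertices and z = -10u - 8v:
  (86/21, 26/21) → z = -356/7
  (59/15, 5/6) → z = -46
  (222/49, 82/49) → z = -2876/49
  (23/5, 3/2) → z = -58

The maximum is at (59/15, 5/6). Substituting into each constraint, equality holds for (i) and (iii); the remaining constraints have slack.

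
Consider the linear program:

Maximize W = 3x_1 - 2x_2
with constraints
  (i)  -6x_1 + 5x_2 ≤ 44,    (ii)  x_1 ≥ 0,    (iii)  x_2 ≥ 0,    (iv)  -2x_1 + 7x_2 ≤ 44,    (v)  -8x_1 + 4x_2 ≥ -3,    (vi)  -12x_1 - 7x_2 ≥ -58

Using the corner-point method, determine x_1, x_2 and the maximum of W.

x_1 = 3/8, x_2 = 0, maximum W = 9/8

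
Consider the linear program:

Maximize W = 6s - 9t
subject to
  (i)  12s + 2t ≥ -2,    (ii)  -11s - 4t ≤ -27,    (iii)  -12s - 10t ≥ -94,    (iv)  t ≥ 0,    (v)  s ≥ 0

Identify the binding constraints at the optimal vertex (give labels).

(iii) and (iv)

Feasible corners and W = 6s - 9t:
  (27/11, 0) → W = 162/11
  (0, 27/4) → W = -243/4
  (47/6, 0) → W = 47
  (0, 47/5) → W = -423/5

The maximum is at (47/6, 0). Substituting into each constraint, equality holds for (iii) and (iv); the remaining constraints have slack.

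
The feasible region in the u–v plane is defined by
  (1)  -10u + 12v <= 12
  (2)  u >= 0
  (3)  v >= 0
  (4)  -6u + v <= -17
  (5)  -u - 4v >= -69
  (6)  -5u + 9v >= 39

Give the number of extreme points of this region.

The feasible vertices (each the meet of two boundaries and inside every other half-plane) are:
  (15, 27/2)
  (12, 11)
  (465/29, 384/29)

3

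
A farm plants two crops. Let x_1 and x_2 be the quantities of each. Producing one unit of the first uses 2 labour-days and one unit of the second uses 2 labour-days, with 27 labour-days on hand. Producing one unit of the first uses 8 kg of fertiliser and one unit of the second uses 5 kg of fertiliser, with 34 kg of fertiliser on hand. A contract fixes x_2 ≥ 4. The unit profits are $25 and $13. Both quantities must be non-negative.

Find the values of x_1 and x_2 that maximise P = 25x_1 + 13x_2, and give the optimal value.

The binding constraints are 8x_1 + 5x_2 = 34 and x_2 = 4.
Solving simultaneously gives x_1 = 7/4, x_2 = 4.

x_1 = 7/4, x_2 = 4, maximum P = 383/4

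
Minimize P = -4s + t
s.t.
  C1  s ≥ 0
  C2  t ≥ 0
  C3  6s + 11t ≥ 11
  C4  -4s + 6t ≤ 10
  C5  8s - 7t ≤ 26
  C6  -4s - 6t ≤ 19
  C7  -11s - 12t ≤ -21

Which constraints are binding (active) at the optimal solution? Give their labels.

Feasible corners and P = -4s + t:
  (13/4, 0) → P = -13
  (21/11, 0) → P = -84/11
  (113/10, 46/5) → P = -36
  (1/19, 97/57) → P = 85/57

The minimum is at (113/10, 46/5). Substituting into each constraint, equality holds for C4 and C5; the remaining constraints have slack.

C4 and C5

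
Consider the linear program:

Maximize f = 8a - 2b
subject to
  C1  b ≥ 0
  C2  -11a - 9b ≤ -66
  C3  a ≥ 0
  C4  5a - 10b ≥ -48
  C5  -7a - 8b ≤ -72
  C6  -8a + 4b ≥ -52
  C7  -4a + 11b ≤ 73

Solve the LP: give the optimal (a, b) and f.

a = 178/15, b = 161/15, maximum f = 1102/15

Extreme points and f = 8a - 2b:
  (168/55, 348/55) → f = 648/55
  (178/15, 161/15) → f = 1102/15
  (176/23, 53/23) → f = 1302/23

The binding constraints are 5a - 10b = -48 and -8a + 4b = -52.
Solving simultaneously gives a = 178/15, b = 161/15.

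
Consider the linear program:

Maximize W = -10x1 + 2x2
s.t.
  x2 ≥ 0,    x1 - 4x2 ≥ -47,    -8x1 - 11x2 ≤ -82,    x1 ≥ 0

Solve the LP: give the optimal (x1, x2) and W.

x1 = 0, x2 = 47/4, maximum W = 47/2

Vertices and W = -10x1 + 2x2:
  (41/4, 0) → W = -205/2
  (0, 47/4) → W = 47/2
  (0, 82/11) → W = 164/11
The feasible region is unbounded (it extends along (1, 0), (4, 1)), but W strictly decreases along every unbounded feasible direction, so there is no improving ray and the maximum is attained at a vertex.

The binding constraints are x1 - 4x2 = -47 and x1 = 0.
Solving simultaneously gives x1 = 0, x2 = 47/4.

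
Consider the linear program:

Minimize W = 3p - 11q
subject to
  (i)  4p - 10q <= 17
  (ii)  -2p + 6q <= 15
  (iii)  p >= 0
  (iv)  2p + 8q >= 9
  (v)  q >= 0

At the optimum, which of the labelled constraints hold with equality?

(i) and (ii)

Extreme points and W = 3p - 11q:
  (63, 47/2) → W = -139/2
  (113/26, 1/26) → W = 164/13
  (0, 5/2) → W = -55/2
  (0, 9/8) → W = -99/8

The minimum is at (63, 47/2). Substituting into each constraint, equality holds for (i) and (ii); the remaining constraints have slack.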